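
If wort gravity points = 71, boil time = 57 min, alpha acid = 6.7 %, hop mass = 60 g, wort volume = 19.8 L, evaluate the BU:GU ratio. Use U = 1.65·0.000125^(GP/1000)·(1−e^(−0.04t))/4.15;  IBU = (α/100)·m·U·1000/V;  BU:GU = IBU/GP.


U = 1.65·0.000125^(71/1000)·(1−e^(−0.04·57))/4.15 = 0.1886
IBU = (6.7/100)·60·0.1886·1000/19.8 = 38.2839
BU:GU = 38.2839/71

0.5392


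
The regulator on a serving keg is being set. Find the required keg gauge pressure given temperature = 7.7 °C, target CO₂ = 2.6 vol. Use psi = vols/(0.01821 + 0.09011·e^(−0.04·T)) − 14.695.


psi = 2.6/(0.01821 + 0.09011·e^(−0.04·7.7)) − 14.695

16.0986 psi


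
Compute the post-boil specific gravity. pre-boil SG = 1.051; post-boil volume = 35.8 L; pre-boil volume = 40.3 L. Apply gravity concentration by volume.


SG_post = 1 + (SG_pre − 1)·V_pre/V_post
pts_pre = (1.051 − 1)·1000 = 51.0000
pts_post = 51.0000·40.3/35.8 = 57.4106
SG_post = 1 + 57.4106/1000

1.0574


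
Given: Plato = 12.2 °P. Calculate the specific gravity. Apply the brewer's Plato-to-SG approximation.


SG = 259/(259 − P)
SG = 259/(259 − 12.2)

1.0494


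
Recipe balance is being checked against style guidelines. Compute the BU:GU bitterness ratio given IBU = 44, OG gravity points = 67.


BU:GU = IBU / OG_points
BU:GU = 44 / 67

0.6567


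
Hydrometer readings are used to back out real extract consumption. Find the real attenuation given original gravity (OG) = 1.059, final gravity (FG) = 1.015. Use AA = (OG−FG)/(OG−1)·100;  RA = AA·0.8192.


AA = (1.059 − 1.015)/(1.059 − 1)·100 = 74.5763
RA = 74.5763·0.8192

61.0929 %


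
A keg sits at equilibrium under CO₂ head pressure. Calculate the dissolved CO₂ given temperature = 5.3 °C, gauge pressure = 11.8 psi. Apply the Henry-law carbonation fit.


vols = (P + 14.695)·(0.01821 + 0.09011·e^(−0.04·T))
vols = (11.8 + 14.695)·(0.01821 + 0.09011·e^(−0.04·5.3))

2.4138 volumes


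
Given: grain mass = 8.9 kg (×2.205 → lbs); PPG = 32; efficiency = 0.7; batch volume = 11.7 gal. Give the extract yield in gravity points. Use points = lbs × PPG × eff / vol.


lbs = 8.9 × 2.205 = 19.6245
points = 19.6245 × 32 × 0.7 / 11.7

37.5717 points


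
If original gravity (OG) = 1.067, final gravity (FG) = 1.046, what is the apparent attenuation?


AA = (OG − FG)/(OG − 1) · 100
AA = (1.067 − 1.046)/(1.067 − 1) · 100

31.3433 %


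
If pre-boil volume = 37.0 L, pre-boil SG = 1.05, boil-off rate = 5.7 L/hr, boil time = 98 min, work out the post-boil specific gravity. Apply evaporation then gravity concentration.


V_post = V_pre − rate·(t/60);  SG_post = 1 + (SG_pre−1)·V_pre/V_post
V_post = 37.0 − 5.7·(98/60) = 27.6900
SG_post = 1 + (1.05 − 1)·37.0/27.6900

1.0668


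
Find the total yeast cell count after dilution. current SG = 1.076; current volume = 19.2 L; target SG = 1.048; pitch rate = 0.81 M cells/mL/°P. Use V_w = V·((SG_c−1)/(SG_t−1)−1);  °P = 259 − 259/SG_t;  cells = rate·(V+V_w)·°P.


V_w = 19.2·((1.076−1)/(1.048−1)−1) = 11.2000
V_final = 19.2 + 11.2000 = 30.4000
°P = 259 − 259/1.048 = 11.8626
cells = 0.81·30.4000·11.8626

292.1045 billion cells


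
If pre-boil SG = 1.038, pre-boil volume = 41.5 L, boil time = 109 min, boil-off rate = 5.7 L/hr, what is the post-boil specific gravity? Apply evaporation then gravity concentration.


V_post = V_pre − rate·(t/60);  SG_post = 1 + (SG_pre−1)·V_pre/V_post
V_post = 41.5 − 5.7·(109/60) = 31.1450
SG_post = 1 + (1.038 − 1)·41.5/31.1450

1.0506


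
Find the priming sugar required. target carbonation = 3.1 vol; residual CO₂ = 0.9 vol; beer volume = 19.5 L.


sugar = (target − residual)·4.0·V
sugar = (3.1 − 0.9)·4.0·19.5

171.6000 g


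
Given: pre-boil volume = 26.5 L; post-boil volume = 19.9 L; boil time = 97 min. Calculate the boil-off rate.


rate = (V_pre − V_post) / (t_min/60)
rate = (26.5 − 19.9) / (97/60)

4.0825 L/hr


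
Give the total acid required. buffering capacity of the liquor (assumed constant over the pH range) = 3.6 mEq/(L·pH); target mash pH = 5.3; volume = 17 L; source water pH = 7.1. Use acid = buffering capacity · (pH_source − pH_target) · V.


acid = 3.6 · (7.1 − 5.3) · 17

110.1600 mEq


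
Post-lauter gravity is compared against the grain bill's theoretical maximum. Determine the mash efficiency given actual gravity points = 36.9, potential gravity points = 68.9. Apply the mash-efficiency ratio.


efficiency = actual / potential × 100
efficiency = 36.9 / 68.9 × 100

53.5559 %


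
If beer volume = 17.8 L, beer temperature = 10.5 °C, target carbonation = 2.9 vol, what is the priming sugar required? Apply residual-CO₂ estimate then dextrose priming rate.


residual = 14.695·(0.01821 + 0.09011·e^(−0.04·T));  sugar = (target − residual)·4.0·V
residual = 14.695·(0.01821 + 0.09011·e^(−0.04·10.5)) = 1.1376
sugar = (2.9 − 1.1376)·4.0·17.8

125.4804 g


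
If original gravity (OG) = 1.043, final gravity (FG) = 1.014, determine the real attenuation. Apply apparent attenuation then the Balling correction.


AA = (OG−FG)/(OG−1)·100;  RA = AA·0.8192
AA = (1.043 − 1.014)/(1.043 − 1)·100 = 67.4419
RA = 67.4419·0.8192

55.2484 %


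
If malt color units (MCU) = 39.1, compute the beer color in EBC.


SRM = 1.4922·MCU^0.6859;  EBC = SRM·1.97
SRM = 1.4922·39.1^0.6859 = 18.4460
EBC = 18.4460·1.97

36.3385 EBC


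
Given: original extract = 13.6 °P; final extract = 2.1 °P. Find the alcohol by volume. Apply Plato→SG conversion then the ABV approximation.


SG = 259/(259 − P);  ABV = (OG − FG)·131.25
OG = 259/(259 − 13.6) = 1.0554
FG = 259/(259 − 2.1) = 1.0082
ABV = (1.0554 − 1.0082)·131.25

6.2010 % ABV


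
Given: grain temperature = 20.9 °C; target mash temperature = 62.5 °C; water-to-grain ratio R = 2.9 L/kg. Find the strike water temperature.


T_strike = (0.41/R)·(T_mash − T_grain) + T_mash
T_strike = (0.41/2.9)·(62.5 − 20.9) + 62.5

68.3814 °C


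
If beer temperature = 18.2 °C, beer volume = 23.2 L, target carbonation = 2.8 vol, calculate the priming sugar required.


residual = 14.695·(0.01821 + 0.09011·e^(−0.04·T));  sugar = (target − residual)·4.0·V
residual = 14.695·(0.01821 + 0.09011·e^(−0.04·18.2)) = 0.9070
sugar = (2.8 − 0.9070)·4.0·23.2

175.6703 g


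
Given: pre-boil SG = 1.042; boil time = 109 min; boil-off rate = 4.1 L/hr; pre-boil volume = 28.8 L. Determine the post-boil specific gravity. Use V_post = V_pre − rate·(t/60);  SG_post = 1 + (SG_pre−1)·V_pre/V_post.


V_post = 28.8 − 4.1·(109/60) = 21.3517
SG_post = 1 + (1.042 − 1)·28.8/21.3517

1.0567


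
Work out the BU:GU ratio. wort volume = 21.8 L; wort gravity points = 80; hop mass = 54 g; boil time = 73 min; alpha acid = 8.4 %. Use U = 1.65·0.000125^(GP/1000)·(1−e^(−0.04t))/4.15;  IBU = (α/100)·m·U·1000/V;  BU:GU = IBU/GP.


U = 1.65·0.000125^(80/1000)·(1−e^(−0.04·73))/4.15 = 0.1833
IBU = (8.4/100)·54·0.1833·1000/21.8 = 38.1353
BU:GU = 38.1353/80

0.4767


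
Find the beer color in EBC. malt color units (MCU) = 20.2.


SRM = 1.4922·MCU^0.6859;  EBC = SRM·1.97
SRM = 1.4922·20.2^0.6859 = 11.7265
EBC = 11.7265·1.97

23.1012 EBC


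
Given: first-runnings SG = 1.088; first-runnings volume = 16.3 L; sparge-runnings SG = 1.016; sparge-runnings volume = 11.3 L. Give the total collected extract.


total = Σ (SG_i − 1)·1000·V_i
first = (1.088 − 1)·1000·16.3 = 1434.4000
sparge = (1.016 − 1)·1000·11.3 = 180.8000
total = 1434.4000 + 180.8000

1615.2000 gravity·L


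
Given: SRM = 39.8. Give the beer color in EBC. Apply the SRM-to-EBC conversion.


EBC = SRM · 1.97
EBC = 39.8 · 1.97

78.4060 EBC


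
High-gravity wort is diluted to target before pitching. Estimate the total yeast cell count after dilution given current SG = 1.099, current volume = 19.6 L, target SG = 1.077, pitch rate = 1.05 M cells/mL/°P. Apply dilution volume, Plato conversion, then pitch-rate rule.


V_w = V·((SG_c−1)/(SG_t−1)−1);  °P = 259 − 259/SG_t;  cells = rate·(V+V_w)·°P
V_w = 19.6·((1.099−1)/(1.077−1)−1) = 5.6000
V_final = 19.6 + 5.6000 = 25.2000
°P = 259 − 259/1.077 = 18.5172
cells = 1.05·25.2000·18.5172

489.9645 billion cells


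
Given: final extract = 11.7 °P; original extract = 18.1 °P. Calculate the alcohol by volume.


SG = 259/(259 − P);  ABV = (OG − FG)·131.25
OG = 259/(259 − 18.1) = 1.0751
FG = 259/(259 − 11.7) = 1.0473
ABV = (1.0751 − 1.0473)·131.25

3.6519 % ABV


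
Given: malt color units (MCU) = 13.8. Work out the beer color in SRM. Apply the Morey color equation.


SRM = 1.4922 · MCU^0.6859
SRM = 1.4922 · 13.8^0.6859

9.0296 SRM


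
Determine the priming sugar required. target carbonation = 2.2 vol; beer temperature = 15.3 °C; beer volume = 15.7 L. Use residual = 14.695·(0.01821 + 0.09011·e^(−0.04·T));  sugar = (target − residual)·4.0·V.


residual = 14.695·(0.01821 + 0.09011·e^(−0.04·15.3)) = 0.9856
sugar = (2.2 − 0.9856)·4.0·15.7

76.2615 g


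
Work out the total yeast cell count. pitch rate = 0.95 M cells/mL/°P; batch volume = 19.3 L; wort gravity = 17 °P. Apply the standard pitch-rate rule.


cells (billions) = rate · V_L · °P
cells = 0.95 · 19.3 · 17

311.6950 billion cells


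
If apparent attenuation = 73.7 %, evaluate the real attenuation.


RA = AA · 0.8192
RA = 73.7 · 0.8192

60.3750 %


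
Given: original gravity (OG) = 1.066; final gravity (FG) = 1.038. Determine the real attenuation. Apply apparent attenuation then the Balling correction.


AA = (OG−FG)/(OG−1)·100;  RA = AA·0.8192
AA = (1.066 − 1.038)/(1.066 − 1)·100 = 42.4242
RA = 42.4242·0.8192

34.7539 %


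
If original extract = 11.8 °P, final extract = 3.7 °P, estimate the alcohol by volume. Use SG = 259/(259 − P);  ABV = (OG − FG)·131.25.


OG = 259/(259 − 11.8) = 1.0477
FG = 259/(259 − 3.7) = 1.0145
ABV = (1.0477 − 1.0145)·131.25

4.3630 % ABV


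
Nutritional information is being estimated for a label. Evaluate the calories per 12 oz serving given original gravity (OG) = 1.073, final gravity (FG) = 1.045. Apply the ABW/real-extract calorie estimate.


ABW = (OG−FG)·131.25·0.79/FG;  °P = 259 − 259/SG (for OG→OE and FG→AE);  RE = 0.1808·OE + 0.8192·AE;  Cal = (6.9·ABW + 4·(RE−0.1))·FG·3.55
ABW = (1.073 − 1.045)·131.25·0.79/1.045 = 2.7782
OE = 259 − 259/1.073 = 17.6207 °P
AE = 259 − 259/1.045 = 11.1531 °P
RE = 0.1808·17.6207 + 0.8192·11.1531 = 12.3224 °P
Cal = (6.9·2.7782 + 4·(12.3224−0.1))·1.045·3.55

252.4840 kcal


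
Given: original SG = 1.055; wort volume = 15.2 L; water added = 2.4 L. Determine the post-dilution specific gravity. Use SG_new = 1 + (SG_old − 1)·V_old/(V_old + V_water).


pts = (1.055 − 1)·1000·15.2/(15.2 + 2.4) = 47.5000
SG_new = 1 + 47.5000/1000

1.0475


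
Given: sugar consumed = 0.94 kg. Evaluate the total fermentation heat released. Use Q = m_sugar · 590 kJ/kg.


Q = 0.94 · 590

554.6000 kJ


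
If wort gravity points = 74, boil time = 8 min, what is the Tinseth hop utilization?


U = 1.65·0.000125^(GP/1000) · (1 − e^(−0.04·t))/4.15
bigness = 1.65·0.000125^(74/1000) = 0.8485
boil_factor = (1 − e^(−0.04·8))/4.15 = 0.0660
U = 0.8485 · 0.0660

0.0560


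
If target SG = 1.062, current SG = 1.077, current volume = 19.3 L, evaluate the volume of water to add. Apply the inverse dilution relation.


V_water = V·((SG_curr − 1)/(SG_target − 1) − 1)
V_water = 19.3·((1.077 − 1)/(1.062 − 1) − 1)

4.6694 L


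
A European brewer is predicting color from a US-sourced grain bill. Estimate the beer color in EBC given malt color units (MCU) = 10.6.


SRM = 1.4922·MCU^0.6859;  EBC = SRM·1.97
SRM = 1.4922·10.6^0.6859 = 7.5350
EBC = 7.5350·1.97

14.8440 EBC


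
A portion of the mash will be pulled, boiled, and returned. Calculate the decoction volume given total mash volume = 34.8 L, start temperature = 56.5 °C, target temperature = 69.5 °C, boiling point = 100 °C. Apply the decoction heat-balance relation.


V_dec = V_total·(T_target − T_start)/(T_boil − T_start)
V_dec = 34.8·(69.5 − 56.5)/(100 − 56.5)

10.4000 L


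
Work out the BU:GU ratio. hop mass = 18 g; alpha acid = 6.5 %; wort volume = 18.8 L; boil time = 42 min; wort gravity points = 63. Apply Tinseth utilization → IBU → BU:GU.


U = 1.65·0.000125^(GP/1000)·(1−e^(−0.04t))/4.15;  IBU = (α/100)·m·U·1000/V;  BU:GU = IBU/GP
U = 1.65·0.000125^(63/1000)·(1−e^(−0.04·42))/4.15 = 0.1836
IBU = (6.5/100)·18·0.1836·1000/18.8 = 11.4286
BU:GU = 11.4286/63

0.1814


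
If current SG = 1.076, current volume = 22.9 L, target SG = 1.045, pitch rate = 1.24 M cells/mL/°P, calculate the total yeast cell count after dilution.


V_w = V·((SG_c−1)/(SG_t−1)−1);  °P = 259 − 259/SG_t;  cells = rate·(V+V_w)·°P
V_w = 22.9·((1.076−1)/(1.045−1)−1) = 15.7756
V_final = 22.9 + 15.7756 = 38.6756
°P = 259 − 259/1.045 = 11.1531
cells = 1.24·38.6756·11.1531

534.8774 billion cells


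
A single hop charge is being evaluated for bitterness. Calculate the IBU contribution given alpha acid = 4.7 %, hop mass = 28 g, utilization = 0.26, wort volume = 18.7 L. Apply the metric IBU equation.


IBU = (α/100)·mass·U·1000 / V
IBU = (4.7/100)·28·0.26·1000 / 18.7

18.2973 IBU


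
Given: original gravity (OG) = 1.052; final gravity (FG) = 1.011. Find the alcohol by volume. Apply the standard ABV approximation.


ABV = (OG − FG) · 131.25
ABV = (1.052 − 1.011) · 131.25

5.3813 % ABV


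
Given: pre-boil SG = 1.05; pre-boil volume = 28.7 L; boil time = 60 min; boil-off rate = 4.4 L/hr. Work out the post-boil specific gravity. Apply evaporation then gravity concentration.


V_post = V_pre − rate·(t/60);  SG_post = 1 + (SG_pre−1)·V_pre/V_post
V_post = 28.7 − 4.4·(60/60) = 24.3000
SG_post = 1 + (1.05 − 1)·28.7/24.3000

1.0591


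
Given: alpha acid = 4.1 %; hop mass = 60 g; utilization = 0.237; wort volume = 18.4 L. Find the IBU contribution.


IBU = (α/100)·mass·U·1000 / V
IBU = (4.1/100)·60·0.237·1000 / 18.4

31.6859 IBU


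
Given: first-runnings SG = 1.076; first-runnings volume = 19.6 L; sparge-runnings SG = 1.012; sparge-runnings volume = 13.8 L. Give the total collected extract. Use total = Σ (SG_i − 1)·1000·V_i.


first = (1.076 − 1)·1000·19.6 = 1489.6000
sparge = (1.012 − 1)·1000·13.8 = 165.6000
total = 1489.6000 + 165.6000

1655.2000 gravity·L


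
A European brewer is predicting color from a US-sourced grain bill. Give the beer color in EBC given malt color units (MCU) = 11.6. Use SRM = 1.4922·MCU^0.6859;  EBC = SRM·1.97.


SRM = 1.4922·11.6^0.6859 = 8.0157
EBC = 8.0157·1.97

15.7908 EBC


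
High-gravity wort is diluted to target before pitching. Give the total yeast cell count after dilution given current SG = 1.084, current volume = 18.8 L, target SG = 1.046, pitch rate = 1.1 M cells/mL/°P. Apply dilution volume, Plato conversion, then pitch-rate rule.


V_w = V·((SG_c−1)/(SG_t−1)−1);  °P = 259 − 259/SG_t;  cells = rate·(V+V_w)·°P
V_w = 18.8·((1.084−1)/(1.046−1)−1) = 15.5304
V_final = 18.8 + 15.5304 = 34.3304
°P = 259 − 259/1.046 = 11.3901
cells = 1.1·34.3304·11.3901

430.1282 billion cells


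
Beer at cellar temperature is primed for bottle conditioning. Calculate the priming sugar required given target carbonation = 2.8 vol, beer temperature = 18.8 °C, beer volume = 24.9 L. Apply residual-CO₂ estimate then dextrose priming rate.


residual = 14.695·(0.01821 + 0.09011·e^(−0.04·T));  sugar = (target − residual)·4.0·V
residual = 14.695·(0.01821 + 0.09011·e^(−0.04·18.8)) = 0.8918
sugar = (2.8 − 0.8918)·4.0·24.9

190.0529 g


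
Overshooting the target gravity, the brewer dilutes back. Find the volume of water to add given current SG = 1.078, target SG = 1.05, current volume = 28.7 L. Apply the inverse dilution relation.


V_water = V·((SG_curr − 1)/(SG_target − 1) − 1)
V_water = 28.7·((1.078 − 1)/(1.05 − 1) − 1)

16.0720 L


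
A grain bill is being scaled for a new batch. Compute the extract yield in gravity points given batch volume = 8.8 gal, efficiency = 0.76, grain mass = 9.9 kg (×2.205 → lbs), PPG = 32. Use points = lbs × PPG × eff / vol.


lbs = 9.9 × 2.205 = 21.8295
points = 21.8295 × 32 × 0.76 / 8.8

60.3288 points


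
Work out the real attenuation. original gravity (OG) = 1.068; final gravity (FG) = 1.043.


AA = (OG−FG)/(OG−1)·100;  RA = AA·0.8192
AA = (1.068 − 1.043)/(1.068 − 1)·100 = 36.7647
RA = 36.7647·0.8192

30.1176 %


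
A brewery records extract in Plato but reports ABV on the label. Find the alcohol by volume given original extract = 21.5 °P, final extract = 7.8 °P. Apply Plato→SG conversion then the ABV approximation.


SG = 259/(259 − P);  ABV = (OG − FG)·131.25
OG = 259/(259 − 21.5) = 1.0905
FG = 259/(259 − 7.8) = 1.0311
ABV = (1.0905 − 1.0311)·131.25

7.8061 % ABV


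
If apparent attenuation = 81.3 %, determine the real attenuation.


RA = AA · 0.8192
RA = 81.3 · 0.8192

66.6010 %


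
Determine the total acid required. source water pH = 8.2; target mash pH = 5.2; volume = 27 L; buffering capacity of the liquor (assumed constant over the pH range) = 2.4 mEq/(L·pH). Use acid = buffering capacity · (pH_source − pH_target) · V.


acid = 2.4 · (8.2 − 5.2) · 27

194.4000 mEq


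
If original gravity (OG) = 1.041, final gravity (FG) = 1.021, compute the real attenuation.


AA = (OG−FG)/(OG−1)·100;  RA = AA·0.8192
AA = (1.041 − 1.021)/(1.041 − 1)·100 = 48.7805
RA = 48.7805·0.8192

39.9610 %


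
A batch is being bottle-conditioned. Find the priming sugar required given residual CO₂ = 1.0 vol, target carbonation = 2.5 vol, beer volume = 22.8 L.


sugar = (target − residual)·4.0·V
sugar = (2.5 − 1.0)·4.0·22.8

136.8000 g


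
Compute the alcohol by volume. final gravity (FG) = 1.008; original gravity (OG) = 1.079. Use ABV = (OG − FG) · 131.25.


ABV = (1.079 − 1.008) · 131.25

9.3187 % ABV


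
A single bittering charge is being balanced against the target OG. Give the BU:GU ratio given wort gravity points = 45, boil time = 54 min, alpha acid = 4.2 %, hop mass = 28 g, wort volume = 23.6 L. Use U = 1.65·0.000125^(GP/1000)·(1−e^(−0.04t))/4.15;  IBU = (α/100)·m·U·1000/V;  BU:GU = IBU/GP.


U = 1.65·0.000125^(45/1000)·(1−e^(−0.04·54))/4.15 = 0.2347
IBU = (4.2/100)·28·0.2347·1000/23.6 = 11.6970
BU:GU = 11.6970/45

0.2599


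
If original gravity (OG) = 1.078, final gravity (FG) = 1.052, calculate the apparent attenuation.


AA = (OG − FG)/(OG − 1) · 100
AA = (1.078 − 1.052)/(1.078 − 1) · 100

33.3333 %


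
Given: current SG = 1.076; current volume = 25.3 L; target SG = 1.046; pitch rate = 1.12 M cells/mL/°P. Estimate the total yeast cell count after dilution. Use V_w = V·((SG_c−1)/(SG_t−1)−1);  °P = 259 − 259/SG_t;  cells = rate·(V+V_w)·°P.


V_w = 25.3·((1.076−1)/(1.046−1)−1) = 16.5000
V_final = 25.3 + 16.5000 = 41.8000
°P = 259 − 259/1.046 = 11.3901
cells = 1.12·41.8000·11.3901

533.2369 billion cells


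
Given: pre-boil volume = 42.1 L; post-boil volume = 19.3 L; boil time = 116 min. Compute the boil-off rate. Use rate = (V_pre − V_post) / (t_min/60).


rate = (42.1 − 19.3) / (116/60)

11.7931 L/hr


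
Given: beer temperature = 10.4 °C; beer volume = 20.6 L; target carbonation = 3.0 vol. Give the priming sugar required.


residual = 14.695·(0.01821 + 0.09011·e^(−0.04·T));  sugar = (target − residual)·4.0·V
residual = 14.695·(0.01821 + 0.09011·e^(−0.04·10.4)) = 1.1411
sugar = (3.0 − 1.1411)·4.0·20.6

153.1715 g


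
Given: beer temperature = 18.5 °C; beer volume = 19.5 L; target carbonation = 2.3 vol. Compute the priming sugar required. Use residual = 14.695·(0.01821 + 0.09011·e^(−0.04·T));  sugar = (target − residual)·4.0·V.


residual = 14.695·(0.01821 + 0.09011·e^(−0.04·18.5)) = 0.8994
sugar = (2.3 − 0.8994)·4.0·19.5

109.2488 g


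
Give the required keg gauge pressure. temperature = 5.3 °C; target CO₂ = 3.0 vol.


psi = vols/(0.01821 + 0.09011·e^(−0.04·T)) − 14.695
psi = 3.0/(0.01821 + 0.09011·e^(−0.04·5.3)) − 14.695

18.2337 psi


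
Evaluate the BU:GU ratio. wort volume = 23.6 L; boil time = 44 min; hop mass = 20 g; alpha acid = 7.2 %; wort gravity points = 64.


U = 1.65·0.000125^(GP/1000)·(1−e^(−0.04t))/4.15;  IBU = (α/100)·m·U·1000/V;  BU:GU = IBU/GP
U = 1.65·0.000125^(64/1000)·(1−e^(−0.04·44))/4.15 = 0.1852
IBU = (7.2/100)·20·0.1852·1000/23.6 = 11.3004
BU:GU = 11.3004/64

0.1766


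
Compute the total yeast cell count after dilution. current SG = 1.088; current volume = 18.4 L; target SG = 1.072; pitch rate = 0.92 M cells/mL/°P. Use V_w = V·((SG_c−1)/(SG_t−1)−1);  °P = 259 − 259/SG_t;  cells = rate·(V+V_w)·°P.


V_w = 18.4·((1.088−1)/(1.072−1)−1) = 4.0889
V_final = 18.4 + 4.0889 = 22.4889
°P = 259 − 259/1.072 = 17.3955
cells = 0.92·22.4889·17.3955

359.9095 billion cells


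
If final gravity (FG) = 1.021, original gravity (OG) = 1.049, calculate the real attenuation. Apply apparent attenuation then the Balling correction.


AA = (OG−FG)/(OG−1)·100;  RA = AA·0.8192
AA = (1.049 − 1.021)/(1.049 − 1)·100 = 57.1429
RA = 57.1429·0.8192

46.8114 %


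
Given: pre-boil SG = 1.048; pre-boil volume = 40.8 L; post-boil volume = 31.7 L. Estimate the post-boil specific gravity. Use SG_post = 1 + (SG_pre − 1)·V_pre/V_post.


pts_pre = (1.048 − 1)·1000 = 48.0000
pts_post = 48.0000·40.8/31.7 = 61.7792
SG_post = 1 + 61.7792/1000

1.0618


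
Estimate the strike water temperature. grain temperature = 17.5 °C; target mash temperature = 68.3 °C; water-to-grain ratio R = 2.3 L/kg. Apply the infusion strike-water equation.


T_strike = (0.41/R)·(T_mash − T_grain) + T_mash
T_strike = (0.41/2.3)·(68.3 − 17.5) + 68.3

77.3557 °C


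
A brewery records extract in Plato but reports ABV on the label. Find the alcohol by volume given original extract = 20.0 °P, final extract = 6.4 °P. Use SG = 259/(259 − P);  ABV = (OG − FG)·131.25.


OG = 259/(259 − 20.0) = 1.0837
FG = 259/(259 − 6.4) = 1.0253
ABV = (1.0837 − 1.0253)·131.25

7.6578 % ABV


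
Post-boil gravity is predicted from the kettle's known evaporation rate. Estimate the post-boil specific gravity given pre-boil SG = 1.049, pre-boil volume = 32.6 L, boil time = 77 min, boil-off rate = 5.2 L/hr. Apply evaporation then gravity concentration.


V_post = V_pre − rate·(t/60);  SG_post = 1 + (SG_pre−1)·V_pre/V_post
V_post = 32.6 − 5.2·(77/60) = 25.9267
SG_post = 1 + (1.049 − 1)·32.6/25.9267

1.0616


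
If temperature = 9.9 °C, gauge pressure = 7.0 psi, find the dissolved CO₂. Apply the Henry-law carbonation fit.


vols = (P + 14.695)·(0.01821 + 0.09011·e^(−0.04·T))
vols = (7.0 + 14.695)·(0.01821 + 0.09011·e^(−0.04·9.9))

1.7108 volumes


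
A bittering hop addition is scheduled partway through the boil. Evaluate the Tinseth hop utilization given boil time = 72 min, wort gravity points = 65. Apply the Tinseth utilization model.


U = 1.65·0.000125^(GP/1000) · (1 − e^(−0.04·t))/4.15
bigness = 1.65·0.000125^(65/1000) = 0.9200
boil_factor = (1 − e^(−0.04·72))/4.15 = 0.2274
U = 0.9200 · 0.2274

0.2092


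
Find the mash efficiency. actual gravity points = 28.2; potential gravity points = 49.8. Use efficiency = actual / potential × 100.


efficiency = 28.2 / 49.8 × 100

56.6265 %


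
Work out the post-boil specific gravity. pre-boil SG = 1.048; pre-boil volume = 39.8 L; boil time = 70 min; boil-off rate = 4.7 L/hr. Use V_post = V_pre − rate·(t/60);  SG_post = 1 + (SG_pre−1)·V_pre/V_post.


V_post = 39.8 − 4.7·(70/60) = 34.3167
SG_post = 1 + (1.048 − 1)·39.8/34.3167

1.0557


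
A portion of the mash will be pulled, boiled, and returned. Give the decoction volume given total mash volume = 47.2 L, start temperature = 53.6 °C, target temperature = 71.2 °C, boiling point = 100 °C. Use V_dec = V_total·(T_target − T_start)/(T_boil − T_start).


V_dec = 47.2·(71.2 − 53.6)/(100 − 53.6)

17.9034 L


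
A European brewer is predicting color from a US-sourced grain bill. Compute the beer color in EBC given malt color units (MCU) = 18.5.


SRM = 1.4922·MCU^0.6859;  EBC = SRM·1.97
SRM = 1.4922·18.5^0.6859 = 11.0403
EBC = 11.0403·1.97

21.7494 EBC


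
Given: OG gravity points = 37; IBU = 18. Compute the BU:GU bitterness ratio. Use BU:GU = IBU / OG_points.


BU:GU = 18 / 37

0.4865


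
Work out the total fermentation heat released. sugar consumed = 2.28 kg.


Q = m_sugar · 590 kJ/kg
Q = 2.28 · 590

1345.2000 kJ


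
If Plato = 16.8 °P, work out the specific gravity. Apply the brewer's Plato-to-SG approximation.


SG = 259/(259 − P)
SG = 259/(259 − 16.8)

1.0694


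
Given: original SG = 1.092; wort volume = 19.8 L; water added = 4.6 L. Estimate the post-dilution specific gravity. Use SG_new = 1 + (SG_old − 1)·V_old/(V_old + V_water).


pts = (1.092 − 1)·1000·19.8/(19.8 + 4.6) = 74.6557
SG_new = 1 + 74.6557/1000

1.0747


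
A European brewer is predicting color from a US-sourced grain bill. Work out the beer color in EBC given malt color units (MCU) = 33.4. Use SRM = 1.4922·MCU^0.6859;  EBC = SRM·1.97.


SRM = 1.4922·33.4^0.6859 = 16.5564
EBC = 16.5564·1.97

32.6160 EBC


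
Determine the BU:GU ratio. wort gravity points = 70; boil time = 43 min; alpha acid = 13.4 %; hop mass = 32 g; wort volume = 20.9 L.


U = 1.65·0.000125^(GP/1000)·(1−e^(−0.04t))/4.15;  IBU = (α/100)·m·U·1000/V;  BU:GU = IBU/GP
U = 1.65·0.000125^(70/1000)·(1−e^(−0.04·43))/4.15 = 0.1740
IBU = (13.4/100)·32·0.1740·1000/20.9 = 35.6974
BU:GU = 35.6974/70

0.5100


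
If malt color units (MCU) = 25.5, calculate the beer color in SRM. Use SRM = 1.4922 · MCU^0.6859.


SRM = 1.4922 · 25.5^0.6859

13.7586 SRM


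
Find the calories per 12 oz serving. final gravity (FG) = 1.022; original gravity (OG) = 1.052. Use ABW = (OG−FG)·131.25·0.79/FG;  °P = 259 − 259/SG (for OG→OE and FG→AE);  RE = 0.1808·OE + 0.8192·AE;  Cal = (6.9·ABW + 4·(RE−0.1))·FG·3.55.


ABW = (1.052 − 1.022)·131.25·0.79/1.022 = 3.0437
OE = 259 − 259/1.052 = 12.8023 °P
AE = 259 − 259/1.022 = 5.5753 °P
RE = 0.1808·12.8023 + 0.8192·5.5753 = 6.8820 °P
Cal = (6.9·3.0437 + 4·(6.8820−0.1))·1.022·3.55

174.6175 kcal


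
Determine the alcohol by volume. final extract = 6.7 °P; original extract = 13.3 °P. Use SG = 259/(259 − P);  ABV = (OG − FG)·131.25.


OG = 259/(259 − 13.3) = 1.0541
FG = 259/(259 − 6.7) = 1.0266
ABV = (1.0541 − 1.0266)·131.25

3.6193 % ABV


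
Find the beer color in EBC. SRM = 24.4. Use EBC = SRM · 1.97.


EBC = 24.4 · 1.97

48.0680 EBC


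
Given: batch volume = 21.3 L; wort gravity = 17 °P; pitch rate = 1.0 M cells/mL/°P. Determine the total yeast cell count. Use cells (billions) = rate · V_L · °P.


cells = 1.0 · 21.3 · 17

362.1000 billion cells


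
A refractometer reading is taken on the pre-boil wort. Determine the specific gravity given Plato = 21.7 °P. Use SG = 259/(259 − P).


SG = 259/(259 − 21.7)

1.0914


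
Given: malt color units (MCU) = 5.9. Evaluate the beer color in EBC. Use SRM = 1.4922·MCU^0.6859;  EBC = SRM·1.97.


SRM = 1.4922·5.9^0.6859 = 5.0414
EBC = 5.0414·1.97

9.9316 EBC


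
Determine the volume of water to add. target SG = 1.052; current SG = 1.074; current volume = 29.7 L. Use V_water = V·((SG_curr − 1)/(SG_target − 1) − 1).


V_water = 29.7·((1.074 − 1)/(1.052 − 1) − 1)

12.5654 L


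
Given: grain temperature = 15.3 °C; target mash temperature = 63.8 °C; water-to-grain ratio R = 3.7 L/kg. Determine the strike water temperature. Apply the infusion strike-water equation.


T_strike = (0.41/R)·(T_mash − T_grain) + T_mash
T_strike = (0.41/3.7)·(63.8 − 15.3) + 63.8

69.1743 °C


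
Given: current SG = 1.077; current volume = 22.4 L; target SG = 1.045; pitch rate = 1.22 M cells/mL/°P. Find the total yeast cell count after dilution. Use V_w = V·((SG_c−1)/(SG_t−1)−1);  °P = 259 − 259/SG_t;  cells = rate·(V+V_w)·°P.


V_w = 22.4·((1.077−1)/(1.045−1)−1) = 15.9289
V_final = 22.4 + 15.9289 = 38.3289
°P = 259 − 259/1.045 = 11.1531
cells = 1.22·38.3289·11.1531

521.5333 billion cells


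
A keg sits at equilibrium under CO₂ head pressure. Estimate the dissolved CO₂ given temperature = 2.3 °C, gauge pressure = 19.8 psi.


vols = (P + 14.695)·(0.01821 + 0.09011·e^(−0.04·T))
vols = (19.8 + 14.695)·(0.01821 + 0.09011·e^(−0.04·2.3))

3.4633 volumes


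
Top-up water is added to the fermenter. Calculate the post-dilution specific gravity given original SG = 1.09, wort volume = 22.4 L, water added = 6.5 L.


SG_new = 1 + (SG_old − 1)·V_old/(V_old + V_water)
pts = (1.09 − 1)·1000·22.4/(22.4 + 6.5) = 69.7578
SG_new = 1 + 69.7578/1000

1.0698


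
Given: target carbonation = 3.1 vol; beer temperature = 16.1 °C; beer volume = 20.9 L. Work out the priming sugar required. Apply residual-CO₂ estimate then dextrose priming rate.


residual = 14.695·(0.01821 + 0.09011·e^(−0.04·T));  sugar = (target − residual)·4.0·V
residual = 14.695·(0.01821 + 0.09011·e^(−0.04·16.1)) = 0.9630
sugar = (3.1 − 0.9630)·4.0·20.9

178.6506 g


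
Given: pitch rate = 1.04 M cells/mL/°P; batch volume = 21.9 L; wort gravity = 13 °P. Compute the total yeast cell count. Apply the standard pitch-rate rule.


cells (billions) = rate · V_L · °P
cells = 1.04 · 21.9 · 13

296.0880 billion cells


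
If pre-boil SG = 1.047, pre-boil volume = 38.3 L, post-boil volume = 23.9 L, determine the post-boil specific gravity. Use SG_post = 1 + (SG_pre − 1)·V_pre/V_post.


pts_pre = (1.047 − 1)·1000 = 47.0000
pts_post = 47.0000·38.3/23.9 = 75.3180
SG_post = 1 + 75.3180/1000

1.0753


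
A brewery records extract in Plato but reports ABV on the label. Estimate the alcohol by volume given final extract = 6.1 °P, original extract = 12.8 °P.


SG = 259/(259 − P);  ABV = (OG − FG)·131.25
OG = 259/(259 − 12.8) = 1.0520
FG = 259/(259 − 6.1) = 1.0241
ABV = (1.0520 − 1.0241)·131.25

3.6579 % ABV


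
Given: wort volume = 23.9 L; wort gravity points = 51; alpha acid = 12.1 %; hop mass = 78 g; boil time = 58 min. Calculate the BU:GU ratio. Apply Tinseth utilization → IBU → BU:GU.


U = 1.65·0.000125^(GP/1000)·(1−e^(−0.04t))/4.15;  IBU = (α/100)·m·U·1000/V;  BU:GU = IBU/GP
U = 1.65·0.000125^(51/1000)·(1−e^(−0.04·58))/4.15 = 0.2267
IBU = (12.1/100)·78·0.2267·1000/23.9 = 89.5231
BU:GU = 89.5231/51

1.7554


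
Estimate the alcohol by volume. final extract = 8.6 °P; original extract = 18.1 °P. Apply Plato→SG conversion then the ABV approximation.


SG = 259/(259 − P);  ABV = (OG − FG)·131.25
OG = 259/(259 − 18.1) = 1.0751
FG = 259/(259 − 8.6) = 1.0343
ABV = (1.0751 − 1.0343)·131.25

5.3537 % ABV


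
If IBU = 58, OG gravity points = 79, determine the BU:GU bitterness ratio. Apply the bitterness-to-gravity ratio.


BU:GU = IBU / OG_points
BU:GU = 58 / 79

0.7342


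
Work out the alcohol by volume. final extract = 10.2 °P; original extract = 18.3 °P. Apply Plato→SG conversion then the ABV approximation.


SG = 259/(259 − P);  ABV = (OG − FG)·131.25
OG = 259/(259 − 18.3) = 1.0760
FG = 259/(259 − 10.2) = 1.0410
ABV = (1.0760 − 1.0410)·131.25

4.5979 % ABV


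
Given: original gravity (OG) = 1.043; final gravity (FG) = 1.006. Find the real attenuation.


AA = (OG−FG)/(OG−1)·100;  RA = AA·0.8192
AA = (1.043 − 1.006)/(1.043 − 1)·100 = 86.0465
RA = 86.0465·0.8192

70.4893 %


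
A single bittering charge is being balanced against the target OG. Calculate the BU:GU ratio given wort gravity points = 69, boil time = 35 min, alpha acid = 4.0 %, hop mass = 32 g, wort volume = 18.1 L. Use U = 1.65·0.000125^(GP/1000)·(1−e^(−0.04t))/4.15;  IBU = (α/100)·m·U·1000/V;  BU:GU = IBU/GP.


U = 1.65·0.000125^(69/1000)·(1−e^(−0.04·35))/4.15 = 0.1611
IBU = (4.0/100)·32·0.1611·1000/18.1 = 11.3941
BU:GU = 11.3941/69

0.1651


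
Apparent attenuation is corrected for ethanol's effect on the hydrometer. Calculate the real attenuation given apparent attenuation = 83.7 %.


RA = AA · 0.8192
RA = 83.7 · 0.8192

68.5670 %


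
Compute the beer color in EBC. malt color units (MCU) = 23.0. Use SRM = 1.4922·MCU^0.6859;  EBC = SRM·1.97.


SRM = 1.4922·23.0^0.6859 = 12.8185
EBC = 12.8185·1.97

25.2524 EBC


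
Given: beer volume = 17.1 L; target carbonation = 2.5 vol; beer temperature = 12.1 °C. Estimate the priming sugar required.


residual = 14.695·(0.01821 + 0.09011·e^(−0.04·T));  sugar = (target − residual)·4.0·V
residual = 14.695·(0.01821 + 0.09011·e^(−0.04·12.1)) = 1.0837
sugar = (2.5 − 1.0837)·4.0·17.1

96.8751 g


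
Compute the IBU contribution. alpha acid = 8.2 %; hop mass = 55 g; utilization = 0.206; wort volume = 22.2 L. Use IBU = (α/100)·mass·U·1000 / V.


IBU = (8.2/100)·55·0.206·1000 / 22.2

41.8495 IBU


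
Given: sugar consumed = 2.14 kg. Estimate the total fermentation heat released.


Q = m_sugar · 590 kJ/kg
Q = 2.14 · 590

1262.6000 kJ


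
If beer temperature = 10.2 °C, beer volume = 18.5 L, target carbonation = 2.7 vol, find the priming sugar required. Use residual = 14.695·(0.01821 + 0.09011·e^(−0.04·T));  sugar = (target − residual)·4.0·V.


residual = 14.695·(0.01821 + 0.09011·e^(−0.04·10.2)) = 1.1481
sugar = (2.7 − 1.1481)·4.0·18.5

114.8377 g


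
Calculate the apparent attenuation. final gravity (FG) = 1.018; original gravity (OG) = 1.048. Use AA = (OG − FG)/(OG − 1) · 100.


AA = (1.048 − 1.018)/(1.048 − 1) · 100

62.5000 %


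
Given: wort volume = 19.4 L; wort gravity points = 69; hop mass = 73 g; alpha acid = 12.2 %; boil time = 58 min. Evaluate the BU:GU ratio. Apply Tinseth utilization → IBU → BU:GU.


U = 1.65·0.000125^(GP/1000)·(1−e^(−0.04t))/4.15;  IBU = (α/100)·m·U·1000/V;  BU:GU = IBU/GP
U = 1.65·0.000125^(69/1000)·(1−e^(−0.04·58))/4.15 = 0.1928
IBU = (12.2/100)·73·0.1928·1000/19.4 = 88.5275
BU:GU = 88.5275/69

1.2830


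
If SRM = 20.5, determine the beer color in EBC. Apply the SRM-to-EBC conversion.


EBC = SRM · 1.97
EBC = 20.5 · 1.97

40.3850 EBC


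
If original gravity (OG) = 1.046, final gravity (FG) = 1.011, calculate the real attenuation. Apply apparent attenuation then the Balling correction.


AA = (OG−FG)/(OG−1)·100;  RA = AA·0.8192
AA = (1.046 − 1.011)/(1.046 − 1)·100 = 76.0870
RA = 76.0870·0.8192

62.3304 %


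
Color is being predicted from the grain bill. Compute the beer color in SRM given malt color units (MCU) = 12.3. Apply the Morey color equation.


SRM = 1.4922 · MCU^0.6859
SRM = 1.4922 · 12.3^0.6859

8.3444 SRM


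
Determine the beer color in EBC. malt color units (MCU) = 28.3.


SRM = 1.4922·MCU^0.6859;  EBC = SRM·1.97
SRM = 1.4922·28.3^0.6859 = 14.7777
EBC = 14.7777·1.97

29.1121 EBC


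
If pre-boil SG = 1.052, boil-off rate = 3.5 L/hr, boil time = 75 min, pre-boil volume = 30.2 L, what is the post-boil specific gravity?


V_post = V_pre − rate·(t/60);  SG_post = 1 + (SG_pre−1)·V_pre/V_post
V_post = 30.2 − 3.5·(75/60) = 25.8250
SG_post = 1 + (1.052 − 1)·30.2/25.8250

1.0608


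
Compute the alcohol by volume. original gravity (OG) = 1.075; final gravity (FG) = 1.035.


ABV = (OG − FG) · 131.25
ABV = (1.075 − 1.035) · 131.25

5.2500 % ABV


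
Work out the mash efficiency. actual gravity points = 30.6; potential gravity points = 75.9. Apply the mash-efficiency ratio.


efficiency = actual / potential × 100
efficiency = 30.6 / 75.9 × 100

40.3162 %


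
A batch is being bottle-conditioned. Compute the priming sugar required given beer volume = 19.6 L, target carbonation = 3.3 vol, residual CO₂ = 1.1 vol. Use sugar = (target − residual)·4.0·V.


sugar = (3.3 − 1.1)·4.0·19.6

172.4800 g


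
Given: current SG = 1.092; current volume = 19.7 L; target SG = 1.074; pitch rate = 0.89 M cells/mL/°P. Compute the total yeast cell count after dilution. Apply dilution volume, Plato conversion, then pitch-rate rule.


V_w = V·((SG_c−1)/(SG_t−1)−1);  °P = 259 − 259/SG_t;  cells = rate·(V+V_w)·°P
V_w = 19.7·((1.092−1)/(1.074−1)−1) = 4.7919
V_final = 19.7 + 4.7919 = 24.4919
°P = 259 − 259/1.074 = 17.8454
cells = 0.89·24.4919·17.8454

388.9910 billion cells


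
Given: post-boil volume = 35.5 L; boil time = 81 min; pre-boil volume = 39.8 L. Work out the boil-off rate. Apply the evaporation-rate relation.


rate = (V_pre − V_post) / (t_min/60)
rate = (39.8 − 35.5) / (81/60)

3.1852 L/hr


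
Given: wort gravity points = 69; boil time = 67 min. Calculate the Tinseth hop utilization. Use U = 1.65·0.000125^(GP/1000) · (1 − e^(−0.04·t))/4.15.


bigness = 1.65·0.000125^(69/1000) = 0.8875
boil_factor = (1 − e^(−0.04·67))/4.15 = 0.2244
U = 0.8875 · 0.2244

0.1992


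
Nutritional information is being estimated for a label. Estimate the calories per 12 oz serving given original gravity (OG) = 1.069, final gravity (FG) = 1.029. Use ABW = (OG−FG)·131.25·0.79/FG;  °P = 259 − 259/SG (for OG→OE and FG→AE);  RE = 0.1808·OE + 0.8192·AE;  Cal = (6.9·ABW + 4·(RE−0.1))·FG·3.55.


ABW = (1.069 − 1.029)·131.25·0.79/1.029 = 4.0306
OE = 259 − 259/1.069 = 16.7175 °P
AE = 259 − 259/1.029 = 7.2993 °P
RE = 0.1808·16.7175 + 0.8192·7.2993 = 9.0021 °P
Cal = (6.9·4.0306 + 4·(9.0021−0.1))·1.029·3.55

231.6691 kcal


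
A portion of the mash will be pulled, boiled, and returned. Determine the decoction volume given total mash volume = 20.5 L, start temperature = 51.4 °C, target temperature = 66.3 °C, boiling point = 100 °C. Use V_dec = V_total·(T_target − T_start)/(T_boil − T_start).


V_dec = 20.5·(66.3 − 51.4)/(100 − 51.4)

6.2850 L


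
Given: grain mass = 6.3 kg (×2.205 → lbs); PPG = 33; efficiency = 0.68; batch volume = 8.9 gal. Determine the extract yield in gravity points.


points = lbs × PPG × eff / vol
lbs = 6.3 × 2.205 = 13.8915
points = 13.8915 × 33 × 0.68 / 8.9

35.0253 points


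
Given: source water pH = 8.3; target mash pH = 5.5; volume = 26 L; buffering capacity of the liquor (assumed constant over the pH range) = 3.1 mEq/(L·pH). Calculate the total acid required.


acid = buffering capacity · (pH_source − pH_target) · V
acid = 3.1 · (8.3 − 5.5) · 26

225.6800 mEq


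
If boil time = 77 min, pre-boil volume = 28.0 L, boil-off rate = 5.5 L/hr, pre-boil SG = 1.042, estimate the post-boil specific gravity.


V_post = V_pre − rate·(t/60);  SG_post = 1 + (SG_pre−1)·V_pre/V_post
V_post = 28.0 − 5.5·(77/60) = 20.9417
SG_post = 1 + (1.042 − 1)·28.0/20.9417

1.0562


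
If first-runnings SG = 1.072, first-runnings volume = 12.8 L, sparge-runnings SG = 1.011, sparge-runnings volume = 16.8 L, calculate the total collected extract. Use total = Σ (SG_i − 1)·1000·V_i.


first = (1.072 − 1)·1000·12.8 = 921.6000
sparge = (1.011 − 1)·1000·16.8 = 184.8000
total = 921.6000 + 184.8000

1106.4000 gravity·L


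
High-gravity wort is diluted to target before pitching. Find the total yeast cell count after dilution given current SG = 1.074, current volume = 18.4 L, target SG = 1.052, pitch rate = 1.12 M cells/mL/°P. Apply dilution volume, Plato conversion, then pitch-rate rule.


V_w = V·((SG_c−1)/(SG_t−1)−1);  °P = 259 − 259/SG_t;  cells = rate·(V+V_w)·°P
V_w = 18.4·((1.074−1)/(1.052−1)−1) = 7.7846
V_final = 18.4 + 7.7846 = 26.1846
°P = 259 − 259/1.052 = 12.8023
cells = 1.12·26.1846·12.8023

375.4496 billion cells
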